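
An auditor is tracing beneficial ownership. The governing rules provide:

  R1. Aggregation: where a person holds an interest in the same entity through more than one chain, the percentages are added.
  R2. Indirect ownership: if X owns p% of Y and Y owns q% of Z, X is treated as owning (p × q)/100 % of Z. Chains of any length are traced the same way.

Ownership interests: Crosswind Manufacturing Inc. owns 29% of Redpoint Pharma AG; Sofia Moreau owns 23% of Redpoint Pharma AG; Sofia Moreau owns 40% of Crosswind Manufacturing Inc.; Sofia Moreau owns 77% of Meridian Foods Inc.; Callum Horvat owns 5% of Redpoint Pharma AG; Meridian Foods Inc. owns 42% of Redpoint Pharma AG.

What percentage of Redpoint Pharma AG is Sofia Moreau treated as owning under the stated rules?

Chain via Meridian Foods Inc. (R2): 77% × 42% = 32.34% of Redpoint Pharma AG.
Chain via Crosswind Manufacturing Inc. (R2): 40% × 29% = 11.6% of Redpoint Pharma AG.
Direct interest in Redpoint Pharma AG: 23%.
Aggregating (R1): 32.34% + 11.6% + 23% = 66.94%.

66.94%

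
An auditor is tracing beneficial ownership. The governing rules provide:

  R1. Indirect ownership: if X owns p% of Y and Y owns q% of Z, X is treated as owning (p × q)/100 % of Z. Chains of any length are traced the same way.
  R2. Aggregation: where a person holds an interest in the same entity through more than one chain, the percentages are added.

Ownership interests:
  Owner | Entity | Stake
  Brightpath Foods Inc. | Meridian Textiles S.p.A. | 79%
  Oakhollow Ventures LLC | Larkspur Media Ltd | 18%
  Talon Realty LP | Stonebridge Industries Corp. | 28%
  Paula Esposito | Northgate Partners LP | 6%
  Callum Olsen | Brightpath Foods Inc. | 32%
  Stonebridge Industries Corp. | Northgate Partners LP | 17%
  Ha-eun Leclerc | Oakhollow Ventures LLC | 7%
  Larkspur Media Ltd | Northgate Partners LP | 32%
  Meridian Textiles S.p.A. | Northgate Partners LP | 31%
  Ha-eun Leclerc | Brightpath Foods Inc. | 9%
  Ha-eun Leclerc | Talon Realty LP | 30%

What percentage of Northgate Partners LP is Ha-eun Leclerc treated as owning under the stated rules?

4.0353%

Chain via Oakhollow Ventures LLC → Larkspur Media Ltd (R1): 7% × 18% × 32% = 0.4032% of Northgate Partners LP.
Chain via Talon Realty LP → Stonebridge Industries Corp. (R1): 30% × 28% × 17% = 1.428% of Northgate Partners LP.
Chain via Brightpath Foods Inc. → Meridian Textiles S.p.A. (R1): 9% × 79% × 31% = 2.2041% of Northgate Partners LP.
Aggregating (R2): 0.4032% + 1.428% + 2.2041% = 4.0353%.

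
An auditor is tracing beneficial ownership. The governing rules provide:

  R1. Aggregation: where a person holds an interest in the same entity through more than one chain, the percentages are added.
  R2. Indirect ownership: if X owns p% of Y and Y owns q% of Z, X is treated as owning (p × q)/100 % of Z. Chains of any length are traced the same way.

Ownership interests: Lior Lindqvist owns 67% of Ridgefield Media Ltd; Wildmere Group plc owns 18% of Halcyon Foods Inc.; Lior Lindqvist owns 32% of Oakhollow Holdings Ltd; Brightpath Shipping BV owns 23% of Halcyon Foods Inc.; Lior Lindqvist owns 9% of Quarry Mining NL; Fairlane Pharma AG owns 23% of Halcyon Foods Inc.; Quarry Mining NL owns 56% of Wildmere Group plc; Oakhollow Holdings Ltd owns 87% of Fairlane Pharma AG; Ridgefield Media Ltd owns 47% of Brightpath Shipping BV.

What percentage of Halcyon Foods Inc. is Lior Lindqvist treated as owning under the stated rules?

Chain via Quarry Mining NL → Wildmere Group plc (R2): 9% × 56% × 18% = 0.9072% of Halcyon Foods Inc.
Chain via Oakhollow Holdings Ltd → Fairlane Pharma AG (R2): 32% × 87% × 23% = 6.4032% of Halcyon Foods Inc.
Chain via Ridgefield Media Ltd → Brightpath Shipping BV (R2): 67% × 47% × 23% = 7.2427% of Halcyon Foods Inc.
Aggregating (R1): 0.9072% + 6.4032% + 7.2427% = 14.5531%.

14.5531%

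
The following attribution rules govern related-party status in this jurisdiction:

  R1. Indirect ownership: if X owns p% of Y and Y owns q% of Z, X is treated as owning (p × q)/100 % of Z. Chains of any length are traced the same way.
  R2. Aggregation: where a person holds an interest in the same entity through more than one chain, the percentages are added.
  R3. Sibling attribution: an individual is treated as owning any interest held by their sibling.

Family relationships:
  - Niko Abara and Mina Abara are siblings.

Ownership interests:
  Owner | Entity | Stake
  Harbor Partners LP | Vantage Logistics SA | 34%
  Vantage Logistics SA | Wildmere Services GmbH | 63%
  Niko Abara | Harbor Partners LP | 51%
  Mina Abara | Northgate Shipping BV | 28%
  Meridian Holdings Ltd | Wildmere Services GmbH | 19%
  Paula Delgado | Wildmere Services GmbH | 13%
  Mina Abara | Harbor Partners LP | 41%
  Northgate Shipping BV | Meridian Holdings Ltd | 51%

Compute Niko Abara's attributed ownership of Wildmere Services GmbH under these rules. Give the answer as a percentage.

22.4196%

By sibling attribution (R3), Niko Abara is treated as also owning Mina Abara's interest in Harbor Partners LP, giving 51% + 41% = 92%.
By sibling attribution (R3), Niko Abara is treated as owning Mina Abara's 28% interest in Northgate Shipping BV.
Chain via Harbor Partners LP → Vantage Logistics SA (R1): 92% × 34% × 63% = 19.7064% of Wildmere Services GmbH.
Chain via Northgate Shipping BV → Meridian Holdings Ltd (R1): 28% × 51% × 19% = 2.7132% of Wildmere Services GmbH.
Aggregating (R2): 19.7064% + 2.7132% = 22.4196%.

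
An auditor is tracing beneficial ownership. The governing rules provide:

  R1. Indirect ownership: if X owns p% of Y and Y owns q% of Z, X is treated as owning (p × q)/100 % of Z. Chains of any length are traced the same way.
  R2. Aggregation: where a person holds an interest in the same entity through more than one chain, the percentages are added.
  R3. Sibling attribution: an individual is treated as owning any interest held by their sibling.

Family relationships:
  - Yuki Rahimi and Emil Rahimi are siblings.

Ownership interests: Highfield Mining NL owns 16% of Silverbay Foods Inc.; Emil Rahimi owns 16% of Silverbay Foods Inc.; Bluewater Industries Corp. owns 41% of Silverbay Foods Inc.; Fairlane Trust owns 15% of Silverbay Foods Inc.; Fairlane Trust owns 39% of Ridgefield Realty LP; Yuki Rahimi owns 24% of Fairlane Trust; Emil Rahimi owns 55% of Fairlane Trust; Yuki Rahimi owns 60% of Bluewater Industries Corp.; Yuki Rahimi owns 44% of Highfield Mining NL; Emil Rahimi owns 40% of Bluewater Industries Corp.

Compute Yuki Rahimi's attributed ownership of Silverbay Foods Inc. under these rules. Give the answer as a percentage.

75.89%

By sibling attribution (R3), Yuki Rahimi is treated as also owning Emil Rahimi's interest in Fairlane Trust, giving 24% + 55% = 79%.
By sibling attribution (R3), Yuki Rahimi is treated as also owning Emil Rahimi's interest in Bluewater Industries Corp, giving 60% + 40% = 100%.
By sibling attribution (R3), Yuki Rahimi is treated as owning Emil Rahimi's 16% interest in Silverbay Foods Inc.
Chain via Fairlane Trust (R1): 79% × 15% = 11.85% of Silverbay Foods Inc.
Chain via Highfield Mining NL (R1): 44% × 16% = 7.04% of Silverbay Foods Inc.
Chain via Bluewater Industries Corp. (R1): 100% × 41% = 41% of Silverbay Foods Inc.
Direct interest in Silverbay Foods Inc: 16%.
Aggregating (R2): 11.85% + 7.04% + 41% + 16% = 75.89%.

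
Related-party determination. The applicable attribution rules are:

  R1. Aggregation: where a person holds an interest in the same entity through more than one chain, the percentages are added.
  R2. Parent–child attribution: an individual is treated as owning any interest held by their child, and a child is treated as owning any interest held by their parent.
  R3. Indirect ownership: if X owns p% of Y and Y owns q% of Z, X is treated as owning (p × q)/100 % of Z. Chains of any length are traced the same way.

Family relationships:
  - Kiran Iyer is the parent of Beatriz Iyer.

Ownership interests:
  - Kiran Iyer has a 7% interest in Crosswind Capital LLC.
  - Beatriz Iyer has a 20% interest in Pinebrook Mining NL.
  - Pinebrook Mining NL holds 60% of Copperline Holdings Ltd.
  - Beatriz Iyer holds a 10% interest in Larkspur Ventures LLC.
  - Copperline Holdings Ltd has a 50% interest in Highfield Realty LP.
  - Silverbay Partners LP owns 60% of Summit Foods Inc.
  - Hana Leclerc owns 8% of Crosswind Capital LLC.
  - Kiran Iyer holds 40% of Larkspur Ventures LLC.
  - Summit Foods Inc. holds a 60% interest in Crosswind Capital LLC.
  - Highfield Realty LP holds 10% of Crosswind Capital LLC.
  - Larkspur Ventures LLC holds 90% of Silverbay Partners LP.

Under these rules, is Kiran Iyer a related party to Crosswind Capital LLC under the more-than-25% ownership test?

No

By parent–child attribution (R2), Kiran Iyer is treated as also owning Beatriz Iyer's interest in Larkspur Ventures LLC, giving 40% + 10% = 50%.
By parent–child attribution (R2), Kiran Iyer is treated as owning Beatriz Iyer's 20% interest in Pinebrook Mining NL.
Chain via Larkspur Ventures LLC → Silverbay Partners LP → Summit Foods Inc. (R3): 50% × 90% × 60% × 60% = 16.2% of Crosswind Capital LLC.
Direct interest in Crosswind Capital LLC: 7%.
Chain via Pinebrook Mining NL → Copperline Holdings Ltd → Highfield Realty LP (R3): 20% × 60% × 50% × 10% = 0.6% of Crosswind Capital LLC.
Aggregating (R1): 16.2% + 7% + 0.6% = 23.8%.
23.8% does not exceed the 25% threshold, so Kiran is not a related party to Crosswind Capital LLC.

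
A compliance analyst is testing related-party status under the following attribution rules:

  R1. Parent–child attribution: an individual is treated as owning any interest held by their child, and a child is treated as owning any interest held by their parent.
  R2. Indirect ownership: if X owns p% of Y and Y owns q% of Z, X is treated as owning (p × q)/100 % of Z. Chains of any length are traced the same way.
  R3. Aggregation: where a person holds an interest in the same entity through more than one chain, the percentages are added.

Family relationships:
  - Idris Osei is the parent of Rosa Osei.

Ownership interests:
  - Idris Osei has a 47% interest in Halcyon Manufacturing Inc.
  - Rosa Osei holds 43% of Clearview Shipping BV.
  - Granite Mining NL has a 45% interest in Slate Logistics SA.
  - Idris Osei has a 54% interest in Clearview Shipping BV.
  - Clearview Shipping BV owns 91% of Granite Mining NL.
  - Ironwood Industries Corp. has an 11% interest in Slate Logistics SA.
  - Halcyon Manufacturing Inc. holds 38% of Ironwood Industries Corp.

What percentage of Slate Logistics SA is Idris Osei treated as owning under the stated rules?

41.6861%

By parent–child attribution (R1), Idris Osei is treated as also owning Rosa Osei's interest in Clearview Shipping BV, giving 54% + 43% = 97%.
Chain via Halcyon Manufacturing Inc. → Ironwood Industries Corp. (R2): 47% × 38% × 11% = 1.9646% of Slate Logistics SA.
Chain via Clearview Shipping BV → Granite Mining NL (R2): 97% × 91% × 45% = 39.7215% of Slate Logistics SA.
Aggregating (R3): 1.9646% + 39.7215% = 41.6861%.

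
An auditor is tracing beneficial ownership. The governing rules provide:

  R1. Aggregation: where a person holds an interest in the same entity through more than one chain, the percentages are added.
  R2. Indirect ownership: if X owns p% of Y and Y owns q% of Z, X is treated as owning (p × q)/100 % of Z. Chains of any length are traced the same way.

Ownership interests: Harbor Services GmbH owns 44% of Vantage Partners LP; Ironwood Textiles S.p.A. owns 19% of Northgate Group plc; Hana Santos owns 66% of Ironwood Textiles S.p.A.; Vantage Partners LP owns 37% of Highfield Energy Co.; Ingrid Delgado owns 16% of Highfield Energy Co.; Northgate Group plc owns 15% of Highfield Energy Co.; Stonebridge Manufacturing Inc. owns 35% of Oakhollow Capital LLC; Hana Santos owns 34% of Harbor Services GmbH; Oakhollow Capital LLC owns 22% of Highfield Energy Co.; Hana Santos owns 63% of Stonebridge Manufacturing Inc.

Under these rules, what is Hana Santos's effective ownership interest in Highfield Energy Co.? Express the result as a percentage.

12.2672%

Chain via Ironwood Textiles S.p.A. → Northgate Group plc (R2): 66% × 19% × 15% = 1.881% of Highfield Energy Co.
Chain via Stonebridge Manufacturing Inc. → Oakhollow Capital LLC (R2): 63% × 35% × 22% = 4.851% of Highfield Energy Co.
Chain via Harbor Services GmbH → Vantage Partners LP (R2): 34% × 44% × 37% = 5.5352% of Highfield Energy Co.
Aggregating (R1): 1.881% + 4.851% + 5.5352% = 12.2672%.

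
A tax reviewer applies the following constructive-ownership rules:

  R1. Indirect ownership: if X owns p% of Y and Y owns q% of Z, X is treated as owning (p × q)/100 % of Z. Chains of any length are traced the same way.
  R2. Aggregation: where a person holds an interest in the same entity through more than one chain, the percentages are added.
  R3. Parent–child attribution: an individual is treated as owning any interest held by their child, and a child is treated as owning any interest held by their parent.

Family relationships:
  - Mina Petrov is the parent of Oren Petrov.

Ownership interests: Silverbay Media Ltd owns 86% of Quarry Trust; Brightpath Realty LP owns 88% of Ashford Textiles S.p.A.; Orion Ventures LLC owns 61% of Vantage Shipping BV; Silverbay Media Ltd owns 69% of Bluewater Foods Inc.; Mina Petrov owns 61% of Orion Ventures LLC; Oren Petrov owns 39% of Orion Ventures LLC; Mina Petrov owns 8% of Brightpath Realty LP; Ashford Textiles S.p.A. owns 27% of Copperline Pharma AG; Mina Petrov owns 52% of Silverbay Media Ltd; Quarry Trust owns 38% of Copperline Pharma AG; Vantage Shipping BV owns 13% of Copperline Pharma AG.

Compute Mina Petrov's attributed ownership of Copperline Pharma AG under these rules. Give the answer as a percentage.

By parent–child attribution (R3), Mina Petrov is treated as also owning Oren Petrov's interest in Orion Ventures LLC, giving 61% + 39% = 100%.
Chain via Silverbay Media Ltd → Quarry Trust (R1): 52% × 86% × 38% = 16.9936% of Copperline Pharma AG.
Chain via Brightpath Realty LP → Ashford Textiles S.p.A. (R1): 8% × 88% × 27% = 1.9008% of Copperline Pharma AG.
Chain via Orion Ventures LLC → Vantage Shipping BV (R1): 100% × 61% × 13% = 7.93% of Copperline Pharma AG.
Aggregating (R2): 16.9936% + 1.9008% + 7.93% = 26.8244%.

26.8244%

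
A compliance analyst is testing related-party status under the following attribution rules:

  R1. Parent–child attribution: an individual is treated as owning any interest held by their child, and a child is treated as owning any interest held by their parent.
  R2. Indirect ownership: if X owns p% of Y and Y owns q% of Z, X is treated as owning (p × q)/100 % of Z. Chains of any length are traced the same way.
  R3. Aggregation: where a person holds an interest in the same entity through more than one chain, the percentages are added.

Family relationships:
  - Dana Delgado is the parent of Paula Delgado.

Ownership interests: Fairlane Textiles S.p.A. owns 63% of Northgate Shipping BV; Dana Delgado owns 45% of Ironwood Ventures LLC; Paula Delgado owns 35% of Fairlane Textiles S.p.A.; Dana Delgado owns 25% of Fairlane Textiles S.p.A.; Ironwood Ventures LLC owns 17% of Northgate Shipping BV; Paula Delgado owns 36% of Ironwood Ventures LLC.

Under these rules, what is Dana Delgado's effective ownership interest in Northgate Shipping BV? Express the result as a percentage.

51.57%

By parent–child attribution (R1), Dana Delgado is treated as also owning Paula Delgado's interest in Ironwood Ventures LLC, giving 45% + 36% = 81%.
By parent–child attribution (R1), Dana Delgado is treated as also owning Paula Delgado's interest in Fairlane Textiles S.p.A, giving 25% + 35% = 60%.
Chain via Ironwood Ventures LLC (R2): 81% × 17% = 13.77% of Northgate Shipping BV.
Chain via Fairlane Textiles S.p.A. (R2): 60% × 63% = 37.8% of Northgate Shipping BV.
Aggregating (R3): 13.77% + 37.8% = 51.57%.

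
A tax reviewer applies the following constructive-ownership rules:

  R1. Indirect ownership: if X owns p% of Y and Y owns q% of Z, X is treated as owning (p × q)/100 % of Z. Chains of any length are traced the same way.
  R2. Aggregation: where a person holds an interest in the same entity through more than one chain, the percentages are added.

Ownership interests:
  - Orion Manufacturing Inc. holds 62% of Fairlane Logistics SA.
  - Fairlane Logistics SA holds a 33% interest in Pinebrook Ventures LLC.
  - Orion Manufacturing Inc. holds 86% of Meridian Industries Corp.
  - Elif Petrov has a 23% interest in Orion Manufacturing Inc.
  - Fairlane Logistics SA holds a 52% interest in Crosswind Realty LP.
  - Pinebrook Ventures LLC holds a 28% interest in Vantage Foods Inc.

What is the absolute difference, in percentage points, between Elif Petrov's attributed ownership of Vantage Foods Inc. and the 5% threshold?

Chain via Orion Manufacturing Inc. → Fairlane Logistics SA → Pinebrook Ventures LLC (R1): 23% × 62% × 33% × 28% = 1.317624% of Vantage Foods Inc.
1.317624% falls short of the 5% threshold by 3.682376 percentage points.

3.682376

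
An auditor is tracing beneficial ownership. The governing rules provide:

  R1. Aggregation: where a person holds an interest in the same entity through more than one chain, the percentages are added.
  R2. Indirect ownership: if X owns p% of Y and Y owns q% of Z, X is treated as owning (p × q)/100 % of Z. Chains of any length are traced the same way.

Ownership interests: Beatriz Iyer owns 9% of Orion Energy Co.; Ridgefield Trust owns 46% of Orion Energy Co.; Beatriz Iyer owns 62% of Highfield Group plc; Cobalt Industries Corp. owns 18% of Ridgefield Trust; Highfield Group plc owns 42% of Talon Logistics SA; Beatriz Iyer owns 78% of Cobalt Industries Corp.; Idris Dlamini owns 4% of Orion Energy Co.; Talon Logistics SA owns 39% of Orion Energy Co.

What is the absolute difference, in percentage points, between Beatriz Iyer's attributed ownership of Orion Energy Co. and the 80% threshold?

54.386

Chain via Cobalt Industries Corp. → Ridgefield Trust (R2): 78% × 18% × 46% = 6.4584% of Orion Energy Co.
Chain via Highfield Group plc → Talon Logistics SA (R2): 62% × 42% × 39% = 10.1556% of Orion Energy Co.
Direct interest in Orion Energy Co: 9%.
Aggregating (R1): 6.4584% + 10.1556% + 9% = 25.614%.
25.614% falls short of the 80% threshold by 54.386 percentage points.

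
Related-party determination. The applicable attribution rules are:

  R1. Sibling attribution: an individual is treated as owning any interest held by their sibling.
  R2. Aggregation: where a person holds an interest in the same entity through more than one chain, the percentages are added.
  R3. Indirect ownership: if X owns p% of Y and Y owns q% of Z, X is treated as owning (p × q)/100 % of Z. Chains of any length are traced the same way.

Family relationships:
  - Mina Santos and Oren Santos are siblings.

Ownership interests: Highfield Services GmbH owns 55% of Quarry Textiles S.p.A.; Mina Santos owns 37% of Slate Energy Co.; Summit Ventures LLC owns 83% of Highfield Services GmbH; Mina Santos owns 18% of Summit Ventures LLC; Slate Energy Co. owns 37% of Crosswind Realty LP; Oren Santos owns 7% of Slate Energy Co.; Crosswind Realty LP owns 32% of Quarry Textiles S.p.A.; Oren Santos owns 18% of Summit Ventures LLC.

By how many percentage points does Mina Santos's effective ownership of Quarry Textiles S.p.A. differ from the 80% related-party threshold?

58.3564

By sibling attribution (R1), Mina Santos is treated as also owning Oren Santos's interest in Summit Ventures LLC, giving 18% + 18% = 36%.
By sibling attribution (R1), Mina Santos is treated as also owning Oren Santos's interest in Slate Energy Co, giving 37% + 7% = 44%.
Chain via Summit Ventures LLC → Highfield Services GmbH (R3): 36% × 83% × 55% = 16.434% of Quarry Textiles S.p.A.
Chain via Slate Energy Co. → Crosswind Realty LP (R3): 44% × 37% × 32% = 5.2096% of Quarry Textiles S.p.A.
Aggregating (R2): 16.434% + 5.2096% = 21.6436%.
21.6436% falls short of the 80% threshold by 58.3564 percentage points.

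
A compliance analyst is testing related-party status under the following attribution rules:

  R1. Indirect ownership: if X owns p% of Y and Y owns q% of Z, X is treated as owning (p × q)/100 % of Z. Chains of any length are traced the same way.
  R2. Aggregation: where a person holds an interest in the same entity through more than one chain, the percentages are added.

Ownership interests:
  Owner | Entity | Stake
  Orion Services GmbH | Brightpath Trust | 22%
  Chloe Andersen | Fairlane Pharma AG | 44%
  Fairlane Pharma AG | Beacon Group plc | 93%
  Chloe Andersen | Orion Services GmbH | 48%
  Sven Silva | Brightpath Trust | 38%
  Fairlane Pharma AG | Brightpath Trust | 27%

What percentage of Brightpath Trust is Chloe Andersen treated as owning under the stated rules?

22.44%

Chain via Orion Services GmbH (R1): 48% × 22% = 10.56% of Brightpath Trust.
Chain via Fairlane Pharma AG (R1): 44% × 27% = 11.88% of Brightpath Trust.
Aggregating (R2): 10.56% + 11.88% = 22.44%.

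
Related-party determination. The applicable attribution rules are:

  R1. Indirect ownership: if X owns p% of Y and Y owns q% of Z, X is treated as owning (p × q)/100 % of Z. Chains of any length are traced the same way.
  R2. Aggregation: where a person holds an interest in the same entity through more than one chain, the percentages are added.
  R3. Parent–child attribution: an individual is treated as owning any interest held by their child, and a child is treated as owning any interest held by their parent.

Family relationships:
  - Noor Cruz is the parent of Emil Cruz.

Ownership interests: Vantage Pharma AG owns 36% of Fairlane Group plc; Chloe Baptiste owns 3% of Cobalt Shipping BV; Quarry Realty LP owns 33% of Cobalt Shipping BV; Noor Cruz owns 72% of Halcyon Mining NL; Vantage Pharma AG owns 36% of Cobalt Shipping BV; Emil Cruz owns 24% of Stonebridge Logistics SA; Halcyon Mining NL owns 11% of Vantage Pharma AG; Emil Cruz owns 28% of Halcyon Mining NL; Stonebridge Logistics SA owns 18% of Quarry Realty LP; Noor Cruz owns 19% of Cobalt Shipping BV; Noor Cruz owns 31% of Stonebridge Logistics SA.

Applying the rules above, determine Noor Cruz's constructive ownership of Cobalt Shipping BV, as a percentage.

By parent–child attribution (R3), Noor Cruz is treated as also owning Emil Cruz's interest in Stonebridge Logistics SA, giving 31% + 24% = 55%.
By parent–child attribution (R3), Noor Cruz is treated as also owning Emil Cruz's interest in Halcyon Mining NL, giving 72% + 28% = 100%.
Chain via Stonebridge Logistics SA → Quarry Realty LP (R1): 55% × 18% × 33% = 3.267% of Cobalt Shipping BV.
Chain via Halcyon Mining NL → Vantage Pharma AG (R1): 100% × 11% × 36% = 3.96% of Cobalt Shipping BV.
Direct interest in Cobalt Shipping BV: 19%.
Aggregating (R2): 3.267% + 3.96% + 19% = 26.227%.

26.227%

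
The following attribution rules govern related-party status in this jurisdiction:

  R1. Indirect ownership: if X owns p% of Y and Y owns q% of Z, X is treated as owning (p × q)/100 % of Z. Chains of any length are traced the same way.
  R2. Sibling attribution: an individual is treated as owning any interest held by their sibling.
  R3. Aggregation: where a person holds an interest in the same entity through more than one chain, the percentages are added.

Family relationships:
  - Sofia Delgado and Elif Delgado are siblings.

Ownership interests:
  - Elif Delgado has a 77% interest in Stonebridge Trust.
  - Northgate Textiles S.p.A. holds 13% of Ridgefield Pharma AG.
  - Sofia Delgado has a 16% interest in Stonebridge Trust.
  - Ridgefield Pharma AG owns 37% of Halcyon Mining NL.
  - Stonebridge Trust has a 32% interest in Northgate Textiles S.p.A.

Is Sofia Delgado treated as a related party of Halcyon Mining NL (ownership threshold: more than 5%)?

No

By sibling attribution (R2), Sofia Delgado is treated as also owning Elif Delgado's interest in Stonebridge Trust, giving 16% + 77% = 93%.
Chain via Stonebridge Trust → Northgate Textiles S.p.A. → Ridgefield Pharma AG (R1): 93% × 32% × 13% × 37% = 1.431456% of Halcyon Mining NL.
1.431456% does not exceed the 5% threshold, so Sofia is not a related party to Halcyon Mining NL.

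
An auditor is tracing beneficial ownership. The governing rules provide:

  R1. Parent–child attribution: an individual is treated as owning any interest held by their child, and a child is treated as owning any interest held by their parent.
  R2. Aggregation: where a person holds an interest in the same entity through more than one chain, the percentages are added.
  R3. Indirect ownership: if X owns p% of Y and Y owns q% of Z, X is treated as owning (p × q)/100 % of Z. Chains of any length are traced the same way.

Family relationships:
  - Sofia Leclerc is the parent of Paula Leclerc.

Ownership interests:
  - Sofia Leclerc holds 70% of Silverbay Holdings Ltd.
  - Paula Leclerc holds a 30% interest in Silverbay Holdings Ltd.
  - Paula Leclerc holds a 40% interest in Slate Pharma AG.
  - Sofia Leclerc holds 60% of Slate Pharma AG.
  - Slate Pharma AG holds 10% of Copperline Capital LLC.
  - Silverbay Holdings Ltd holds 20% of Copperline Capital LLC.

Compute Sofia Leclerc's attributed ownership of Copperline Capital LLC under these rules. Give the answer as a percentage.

By parent–child attribution (R1), Sofia Leclerc is treated as also owning Paula Leclerc's interest in Silverbay Holdings Ltd, giving 70% + 30% = 100%.
By parent–child attribution (R1), Sofia Leclerc is treated as also owning Paula Leclerc's interest in Slate Pharma AG, giving 60% + 40% = 100%.
Chain via Silverbay Holdings Ltd (R3): 100% × 20% = 20% of Copperline Capital LLC.
Chain via Slate Pharma AG (R3): 100% × 10% = 10% of Copperline Capital LLC.
Aggregating (R2): 20% + 10% = 30%.

30%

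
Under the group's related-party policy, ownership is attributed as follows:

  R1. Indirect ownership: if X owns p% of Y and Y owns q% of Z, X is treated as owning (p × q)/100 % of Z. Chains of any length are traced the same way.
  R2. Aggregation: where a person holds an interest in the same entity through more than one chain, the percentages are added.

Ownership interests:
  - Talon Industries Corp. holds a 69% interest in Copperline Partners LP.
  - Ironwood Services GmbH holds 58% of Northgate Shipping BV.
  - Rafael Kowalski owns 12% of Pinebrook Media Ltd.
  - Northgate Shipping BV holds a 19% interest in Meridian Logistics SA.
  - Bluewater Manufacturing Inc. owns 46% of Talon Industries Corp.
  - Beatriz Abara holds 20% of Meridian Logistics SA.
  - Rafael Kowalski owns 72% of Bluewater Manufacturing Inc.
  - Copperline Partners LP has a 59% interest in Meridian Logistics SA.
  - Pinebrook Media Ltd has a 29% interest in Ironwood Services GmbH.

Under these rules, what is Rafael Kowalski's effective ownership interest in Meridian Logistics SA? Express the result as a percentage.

13.866648%

Chain via Bluewater Manufacturing Inc. → Talon Industries Corp. → Copperline Partners LP (R1): 72% × 46% × 69% × 59% = 13.483152% of Meridian Logistics SA.
Chain via Pinebrook Media Ltd → Ironwood Services GmbH → Northgate Shipping BV (R1): 12% × 29% × 58% × 19% = 0.383496% of Meridian Logistics SA.
Aggregating (R2): 13.483152% + 0.383496% = 13.866648%.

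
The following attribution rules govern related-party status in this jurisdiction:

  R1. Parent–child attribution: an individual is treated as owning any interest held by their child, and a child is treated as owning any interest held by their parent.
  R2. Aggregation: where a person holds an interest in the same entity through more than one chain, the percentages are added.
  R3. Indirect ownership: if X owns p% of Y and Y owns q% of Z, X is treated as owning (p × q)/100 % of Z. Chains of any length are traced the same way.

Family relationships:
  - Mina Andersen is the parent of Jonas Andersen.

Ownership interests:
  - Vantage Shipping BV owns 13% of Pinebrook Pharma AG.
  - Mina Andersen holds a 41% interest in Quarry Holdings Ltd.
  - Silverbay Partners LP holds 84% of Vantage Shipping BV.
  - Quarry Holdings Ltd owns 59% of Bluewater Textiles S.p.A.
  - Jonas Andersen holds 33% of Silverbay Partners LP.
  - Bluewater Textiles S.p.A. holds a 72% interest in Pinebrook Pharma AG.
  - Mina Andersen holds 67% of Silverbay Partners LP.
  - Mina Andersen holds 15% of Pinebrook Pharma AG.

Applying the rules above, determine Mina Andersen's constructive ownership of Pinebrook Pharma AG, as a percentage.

By parent–child attribution (R1), Mina Andersen is treated as also owning Jonas Andersen's interest in Silverbay Partners LP, giving 67% + 33% = 100%.
Chain via Quarry Holdings Ltd → Bluewater Textiles S.p.A. (R3): 41% × 59% × 72% = 17.4168% of Pinebrook Pharma AG.
Chain via Silverbay Partners LP → Vantage Shipping BV (R3): 100% × 84% × 13% = 10.92% of Pinebrook Pharma AG.
Direct interest in Pinebrook Pharma AG: 15%.
Aggregating (R2): 17.4168% + 10.92% + 15% = 43.3368%.

43.3368%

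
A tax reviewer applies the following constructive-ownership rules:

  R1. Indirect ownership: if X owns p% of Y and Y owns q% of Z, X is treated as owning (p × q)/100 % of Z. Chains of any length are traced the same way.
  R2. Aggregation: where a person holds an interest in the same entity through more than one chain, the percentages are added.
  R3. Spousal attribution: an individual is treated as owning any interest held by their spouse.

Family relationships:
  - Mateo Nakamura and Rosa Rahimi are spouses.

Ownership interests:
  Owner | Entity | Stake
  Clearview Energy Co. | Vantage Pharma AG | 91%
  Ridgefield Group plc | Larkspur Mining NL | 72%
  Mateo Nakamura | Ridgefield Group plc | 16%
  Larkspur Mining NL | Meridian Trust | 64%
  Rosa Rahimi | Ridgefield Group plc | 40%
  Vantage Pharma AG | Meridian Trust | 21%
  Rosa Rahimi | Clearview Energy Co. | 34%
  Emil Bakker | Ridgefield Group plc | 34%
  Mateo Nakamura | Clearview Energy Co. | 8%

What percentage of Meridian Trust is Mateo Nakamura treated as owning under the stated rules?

33.831%

By spousal attribution (R3), Mateo Nakamura is treated as also owning Rosa Rahimi's interest in Clearview Energy Co, giving 8% + 34% = 42%.
By spousal attribution (R3), Mateo Nakamura is treated as also owning Rosa Rahimi's interest in Ridgefield Group plc, giving 16% + 40% = 56%.
Chain via Clearview Energy Co. → Vantage Pharma AG (R1): 42% × 91% × 21% = 8.0262% of Meridian Trust.
Chain via Ridgefield Group plc → Larkspur Mining NL (R1): 56% × 72% × 64% = 25.8048% of Meridian Trust.
Aggregating (R2): 8.0262% + 25.8048% = 33.831%.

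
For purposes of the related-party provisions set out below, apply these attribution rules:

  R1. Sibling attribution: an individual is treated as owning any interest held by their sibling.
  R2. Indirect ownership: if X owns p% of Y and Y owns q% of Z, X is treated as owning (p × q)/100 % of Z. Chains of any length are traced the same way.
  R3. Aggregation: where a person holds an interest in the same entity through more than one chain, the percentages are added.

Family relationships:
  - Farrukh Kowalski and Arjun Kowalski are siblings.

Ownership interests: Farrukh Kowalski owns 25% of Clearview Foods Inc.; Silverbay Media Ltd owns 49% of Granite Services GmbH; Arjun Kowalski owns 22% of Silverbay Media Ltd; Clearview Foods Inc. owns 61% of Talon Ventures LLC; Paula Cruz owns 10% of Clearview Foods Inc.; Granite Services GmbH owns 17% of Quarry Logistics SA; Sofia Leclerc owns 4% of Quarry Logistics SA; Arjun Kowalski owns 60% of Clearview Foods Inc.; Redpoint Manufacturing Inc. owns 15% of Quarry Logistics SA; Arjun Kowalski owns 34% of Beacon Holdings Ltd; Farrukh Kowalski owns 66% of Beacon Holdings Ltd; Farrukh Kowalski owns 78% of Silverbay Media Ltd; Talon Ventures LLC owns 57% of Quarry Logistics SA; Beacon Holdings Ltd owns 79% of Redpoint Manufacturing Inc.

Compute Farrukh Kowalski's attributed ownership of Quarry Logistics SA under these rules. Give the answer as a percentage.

By sibling attribution (R1), Farrukh Kowalski is treated as also owning Arjun Kowalski's interest in Beacon Holdings Ltd, giving 66% + 34% = 100%.
By sibling attribution (R1), Farrukh Kowalski is treated as also owning Arjun Kowalski's interest in Silverbay Media Ltd, giving 78% + 22% = 100%.
By sibling attribution (R1), Farrukh Kowalski is treated as also owning Arjun Kowalski's interest in Clearview Foods Inc, giving 25% + 60% = 85%.
Chain via Beacon Holdings Ltd → Redpoint Manufacturing Inc. (R2): 100% × 79% × 15% = 11.85% of Quarry Logistics SA.
Chain via Silverbay Media Ltd → Granite Services GmbH (R2): 100% × 49% × 17% = 8.33% of Quarry Logistics SA.
Chain via Clearview Foods Inc. → Talon Ventures LLC (R2): 85% × 61% × 57% = 29.5545% of Quarry Logistics SA.
Aggregating (R3): 11.85% + 8.33% + 29.5545% = 49.7345%.

49.7345%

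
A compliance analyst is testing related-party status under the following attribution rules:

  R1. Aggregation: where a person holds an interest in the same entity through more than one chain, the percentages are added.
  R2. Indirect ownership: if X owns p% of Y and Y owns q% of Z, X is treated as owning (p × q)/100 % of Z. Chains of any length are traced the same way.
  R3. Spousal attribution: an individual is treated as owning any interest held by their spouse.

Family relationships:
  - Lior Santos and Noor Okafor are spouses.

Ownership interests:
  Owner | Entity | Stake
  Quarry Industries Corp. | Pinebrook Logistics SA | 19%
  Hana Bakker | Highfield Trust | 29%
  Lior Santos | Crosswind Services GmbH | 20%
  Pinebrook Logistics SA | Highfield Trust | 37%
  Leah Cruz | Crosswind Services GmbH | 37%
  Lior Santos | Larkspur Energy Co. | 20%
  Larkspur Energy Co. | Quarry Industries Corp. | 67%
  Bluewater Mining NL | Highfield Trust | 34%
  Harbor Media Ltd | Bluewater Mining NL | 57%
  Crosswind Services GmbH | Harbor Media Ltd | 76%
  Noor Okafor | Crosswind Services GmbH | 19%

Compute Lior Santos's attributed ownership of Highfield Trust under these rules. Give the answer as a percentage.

6.686252%

By spousal attribution (R3), Lior Santos is treated as also owning Noor Okafor's interest in Crosswind Services GmbH, giving 20% + 19% = 39%.
Chain via Crosswind Services GmbH → Harbor Media Ltd → Bluewater Mining NL (R2): 39% × 76% × 57% × 34% = 5.744232% of Highfield Trust.
Chain via Larkspur Energy Co. → Quarry Industries Corp. → Pinebrook Logistics SA (R2): 20% × 67% × 19% × 37% = 0.94202% of Highfield Trust.
Aggregating (R1): 5.744232% + 0.94202% = 6.686252%.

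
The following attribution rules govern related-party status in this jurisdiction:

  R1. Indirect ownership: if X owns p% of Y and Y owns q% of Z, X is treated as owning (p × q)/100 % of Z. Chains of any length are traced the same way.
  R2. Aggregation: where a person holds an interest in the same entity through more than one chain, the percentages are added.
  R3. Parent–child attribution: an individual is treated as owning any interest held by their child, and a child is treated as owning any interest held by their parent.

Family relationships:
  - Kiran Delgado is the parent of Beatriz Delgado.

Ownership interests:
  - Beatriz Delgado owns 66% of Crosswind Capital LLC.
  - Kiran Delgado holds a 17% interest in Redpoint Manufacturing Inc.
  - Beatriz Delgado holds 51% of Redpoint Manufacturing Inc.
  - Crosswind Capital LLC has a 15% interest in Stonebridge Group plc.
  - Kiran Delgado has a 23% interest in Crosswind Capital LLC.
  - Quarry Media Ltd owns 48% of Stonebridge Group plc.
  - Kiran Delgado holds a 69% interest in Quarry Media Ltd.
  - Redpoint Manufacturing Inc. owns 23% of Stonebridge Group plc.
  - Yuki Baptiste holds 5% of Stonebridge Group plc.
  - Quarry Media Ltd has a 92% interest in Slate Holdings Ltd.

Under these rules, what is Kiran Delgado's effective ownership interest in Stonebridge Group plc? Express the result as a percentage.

By parent–child attribution (R3), Kiran Delgado is treated as also owning Beatriz Delgado's interest in Crosswind Capital LLC, giving 23% + 66% = 89%.
By parent–child attribution (R3), Kiran Delgado is treated as also owning Beatriz Delgado's interest in Redpoint Manufacturing Inc, giving 17% + 51% = 68%.
Chain via Crosswind Capital LLC (R1): 89% × 15% = 13.35% of Stonebridge Group plc.
Chain via Quarry Media Ltd (R1): 69% × 48% = 33.12% of Stonebridge Group plc.
Chain via Redpoint Manufacturing Inc. (R1): 68% × 23% = 15.64% of Stonebridge Group plc.
Aggregating (R2): 13.35% + 33.12% + 15.64% = 62.11%.

62.11%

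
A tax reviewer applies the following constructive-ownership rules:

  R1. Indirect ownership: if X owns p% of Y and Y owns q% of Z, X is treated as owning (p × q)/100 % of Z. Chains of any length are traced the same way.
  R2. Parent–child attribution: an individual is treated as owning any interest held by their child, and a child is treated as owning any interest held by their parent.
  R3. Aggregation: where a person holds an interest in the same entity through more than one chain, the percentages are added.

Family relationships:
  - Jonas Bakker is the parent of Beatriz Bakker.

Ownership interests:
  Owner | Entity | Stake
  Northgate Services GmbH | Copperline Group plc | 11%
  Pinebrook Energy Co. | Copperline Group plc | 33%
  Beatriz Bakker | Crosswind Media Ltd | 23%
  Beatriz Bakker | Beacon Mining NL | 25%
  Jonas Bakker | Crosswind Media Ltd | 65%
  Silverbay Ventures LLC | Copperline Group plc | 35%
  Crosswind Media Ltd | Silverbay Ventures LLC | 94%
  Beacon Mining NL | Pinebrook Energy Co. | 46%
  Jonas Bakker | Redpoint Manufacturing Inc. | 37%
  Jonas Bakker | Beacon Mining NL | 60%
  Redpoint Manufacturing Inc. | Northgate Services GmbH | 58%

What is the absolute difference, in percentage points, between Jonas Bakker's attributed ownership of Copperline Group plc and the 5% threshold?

By parent–child attribution (R2), Jonas Bakker is treated as also owning Beatriz Bakker's interest in Crosswind Media Ltd, giving 65% + 23% = 88%.
By parent–child attribution (R2), Jonas Bakker is treated as also owning Beatriz Bakker's interest in Beacon Mining NL, giving 60% + 25% = 85%.
Chain via Crosswind Media Ltd → Silverbay Ventures LLC (R1): 88% × 94% × 35% = 28.952% of Copperline Group plc.
Chain via Redpoint Manufacturing Inc. → Northgate Services GmbH (R1): 37% × 58% × 11% = 2.3606% of Copperline Group plc.
Chain via Beacon Mining NL → Pinebrook Energy Co. (R1): 85% × 46% × 33% = 12.903% of Copperline Group plc.
Aggregating (R3): 28.952% + 2.3606% + 12.903% = 44.2156%.
44.2156% exceeds the 5% threshold by 39.2156 percentage points.

39.2156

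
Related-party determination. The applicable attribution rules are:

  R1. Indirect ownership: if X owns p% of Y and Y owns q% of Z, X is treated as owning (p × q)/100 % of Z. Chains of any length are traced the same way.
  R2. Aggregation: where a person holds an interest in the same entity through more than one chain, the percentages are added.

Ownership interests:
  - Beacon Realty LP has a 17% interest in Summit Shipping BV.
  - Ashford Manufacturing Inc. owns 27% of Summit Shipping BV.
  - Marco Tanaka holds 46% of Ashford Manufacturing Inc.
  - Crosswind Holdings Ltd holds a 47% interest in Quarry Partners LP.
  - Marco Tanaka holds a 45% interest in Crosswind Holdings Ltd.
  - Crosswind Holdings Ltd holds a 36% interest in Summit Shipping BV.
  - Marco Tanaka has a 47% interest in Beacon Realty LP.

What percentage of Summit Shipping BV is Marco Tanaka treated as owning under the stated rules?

36.61%

Chain via Crosswind Holdings Ltd (R1): 45% × 36% = 16.2% of Summit Shipping BV.
Chain via Ashford Manufacturing Inc. (R1): 46% × 27% = 12.42% of Summit Shipping BV.
Chain via Beacon Realty LP (R1): 47% × 17% = 7.99% of Summit Shipping BV.
Aggregating (R2): 16.2% + 12.42% + 7.99% = 36.61%.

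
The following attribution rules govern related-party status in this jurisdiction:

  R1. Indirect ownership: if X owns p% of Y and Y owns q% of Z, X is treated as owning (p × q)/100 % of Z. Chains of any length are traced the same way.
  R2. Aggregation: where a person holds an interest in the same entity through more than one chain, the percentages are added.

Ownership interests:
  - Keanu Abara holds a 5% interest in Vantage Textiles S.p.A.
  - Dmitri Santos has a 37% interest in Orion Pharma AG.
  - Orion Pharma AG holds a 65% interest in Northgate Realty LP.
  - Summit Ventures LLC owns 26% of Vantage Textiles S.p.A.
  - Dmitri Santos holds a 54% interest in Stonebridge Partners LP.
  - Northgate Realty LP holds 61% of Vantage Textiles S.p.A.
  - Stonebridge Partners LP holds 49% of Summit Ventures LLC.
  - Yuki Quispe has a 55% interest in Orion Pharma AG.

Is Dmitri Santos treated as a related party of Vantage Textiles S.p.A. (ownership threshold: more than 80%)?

No

Chain via Orion Pharma AG → Northgate Realty LP (R1): 37% × 65% × 61% = 14.6705% of Vantage Textiles S.p.A.
Chain via Stonebridge Partners LP → Summit Ventures LLC (R1): 54% × 49% × 26% = 6.8796% of Vantage Textiles S.p.A.
Aggregating (R2): 14.6705% + 6.8796% = 21.5501%.
21.5501% does not exceed the 80% threshold, so Dmitri is not a related party to Vantage Textiles S.p.A.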